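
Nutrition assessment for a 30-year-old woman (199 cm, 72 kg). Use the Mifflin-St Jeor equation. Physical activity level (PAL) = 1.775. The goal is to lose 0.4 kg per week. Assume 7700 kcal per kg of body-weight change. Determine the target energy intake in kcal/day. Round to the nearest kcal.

2494 kcal/day

Mifflin-St Jeor (female): BMR = 10(72) + 6.25(199) − 5(30) − 161 = 720 + 1243.75 − 150 − 161 = 1652.75 kcal/day.
TEE = 1652.75 × 1.775 = 2933.6313 kcal/day.
Required daily deficit = 0.4 × 7700 ÷ 7 = 440 kcal/day.
Target intake = 2933.6313 − 440 = 2493.6313 kcal/day.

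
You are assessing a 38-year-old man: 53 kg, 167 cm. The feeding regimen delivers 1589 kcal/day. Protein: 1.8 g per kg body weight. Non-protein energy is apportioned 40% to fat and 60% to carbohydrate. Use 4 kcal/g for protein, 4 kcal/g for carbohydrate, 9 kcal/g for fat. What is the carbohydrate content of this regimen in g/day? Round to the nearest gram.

181 g/day

Protein = 1.8 × 53 = 95.4 g → 95.4 × 4 = 381.6 kcal.
Non-protein calories = 1589 − 381.6 = 1207.4 kcal.
Fat: 40% × 1207.4 = 482.96 kcal; carbohydrate: 724.44 kcal.
Carbohydrate: 724.44 kcal ÷ 4 kcal/g = 181.11 g.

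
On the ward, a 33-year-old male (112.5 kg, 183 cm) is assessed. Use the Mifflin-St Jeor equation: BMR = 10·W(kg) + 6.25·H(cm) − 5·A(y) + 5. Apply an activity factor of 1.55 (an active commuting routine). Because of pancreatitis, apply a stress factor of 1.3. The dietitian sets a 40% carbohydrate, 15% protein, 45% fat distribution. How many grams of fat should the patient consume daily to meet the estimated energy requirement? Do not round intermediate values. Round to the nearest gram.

212 g/day

Mifflin-St Jeor (male): BMR = 10(112.5) + 6.25(183) − 5(33) + 5 = 1125 + 1143.75 − 165 + 5 = 2108.75 kcal/day.
TEE = 2108.75 × 1.55 = 3268.5625 kcal/day.
With stress factor 1.3: 3268.5625 × 1.3 = 4249.1313 kcal/day.
Fat energy = 45% × 4249.1313 = 1912.1091 kcal.
Fat = 1912.1091 ÷ 9 kcal/g = 212.4566 g.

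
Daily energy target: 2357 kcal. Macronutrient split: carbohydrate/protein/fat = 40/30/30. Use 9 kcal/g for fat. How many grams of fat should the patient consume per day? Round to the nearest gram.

Fat energy = 30% × 2357 = 707.1 kcal.
At 9 kcal/g: 707.1 ÷ 9 = 78.5667 g.

79 g/day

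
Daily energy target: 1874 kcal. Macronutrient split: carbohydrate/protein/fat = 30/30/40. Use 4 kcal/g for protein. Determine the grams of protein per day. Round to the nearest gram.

141 g/day

Protein energy = 30% × 1874 = 562.2 kcal.
At 4 kcal/g: 562.2 ÷ 4 = 140.55 g.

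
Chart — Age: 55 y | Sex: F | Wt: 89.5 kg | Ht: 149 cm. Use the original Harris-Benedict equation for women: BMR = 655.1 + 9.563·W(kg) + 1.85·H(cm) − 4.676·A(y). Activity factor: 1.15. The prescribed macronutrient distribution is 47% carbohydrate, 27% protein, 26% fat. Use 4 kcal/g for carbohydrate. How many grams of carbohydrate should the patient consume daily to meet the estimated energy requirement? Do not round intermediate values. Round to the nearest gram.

Harris-Benedict: BMR = 655.1 + 9.563(89.5) + 1.85(149) − 4.676(55) = 1529.4585 kcal/day.
TEE = 1529.4585 × 1.15 = 1758.8773 kcal/day.
Carbohydrate energy = 47% × 1758.8773 = 826.6723 kcal.
Carbohydrate = 826.6723 ÷ 4 kcal/g = 206.6681 g.

207 g/day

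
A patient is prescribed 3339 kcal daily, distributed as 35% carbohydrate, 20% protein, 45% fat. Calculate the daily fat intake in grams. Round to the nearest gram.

167 g/day

Fat energy = 45% × 3339 = 1502.55 kcal.
At 9 kcal/g: 1502.55 ÷ 9 = 166.95 g.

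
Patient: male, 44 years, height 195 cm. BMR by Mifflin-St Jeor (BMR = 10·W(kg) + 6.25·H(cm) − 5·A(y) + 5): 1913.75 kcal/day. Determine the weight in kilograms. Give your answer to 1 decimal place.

91.0 kg

1913.75 = 10·W + 6.25(195) − 5(44) + 5
10·W = 1913.75 − 1003.75 = 910, so W = 91 kg.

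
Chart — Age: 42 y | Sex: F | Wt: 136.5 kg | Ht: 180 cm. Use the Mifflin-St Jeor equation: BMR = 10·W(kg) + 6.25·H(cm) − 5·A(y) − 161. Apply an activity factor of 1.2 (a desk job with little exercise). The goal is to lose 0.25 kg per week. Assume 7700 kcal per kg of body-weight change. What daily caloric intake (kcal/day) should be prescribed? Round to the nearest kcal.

Mifflin-St Jeor (female): BMR = 10(136.5) + 6.25(180) − 5(42) − 161 = 1365 + 1125 − 210 − 161 = 2119 kcal/day.
TEE = 2119 × 1.2 = 2542.8 kcal/day.
Required daily deficit = 0.25 × 7700 ÷ 7 = 275 kcal/day.
Target intake = 2542.8 − 275 = 2267.8 kcal/day.

2268 kcal/day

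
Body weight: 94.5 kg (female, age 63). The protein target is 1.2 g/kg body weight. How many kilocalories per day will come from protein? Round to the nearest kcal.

Protein = 1.2 g/kg × 94.5 kg = 113.4 g/day.
Protein energy = 113.4 g × 4 kcal/g = 453.6 kcal/day.

454 kcal/day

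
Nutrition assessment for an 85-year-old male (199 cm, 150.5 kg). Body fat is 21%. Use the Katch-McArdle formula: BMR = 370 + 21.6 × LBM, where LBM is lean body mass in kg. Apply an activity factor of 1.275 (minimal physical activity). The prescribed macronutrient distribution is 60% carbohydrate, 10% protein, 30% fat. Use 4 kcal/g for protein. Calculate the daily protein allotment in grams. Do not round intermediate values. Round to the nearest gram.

94 g/day

LBM = 150.5 × (1 − 0.21) = 118.895 kg. Katch-McArdle: BMR = 370 + 21.6 × 118.895 = 2938.132 kcal/day.
TEE = 2938.132 × 1.275 = 3746.1183 kcal/day.
Protein energy = 10% × 3746.1183 = 374.6118 kcal.
Protein = 374.6118 ÷ 4 kcal/g = 93.653 g.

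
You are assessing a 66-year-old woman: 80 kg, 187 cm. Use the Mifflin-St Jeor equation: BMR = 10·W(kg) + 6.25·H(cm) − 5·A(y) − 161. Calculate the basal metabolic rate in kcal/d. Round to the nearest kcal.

1478 kcal/d

Mifflin-St Jeor (female): BMR = 10(80) + 6.25(187) − 5(66) − 161 = 800 + 1168.75 − 330 − 161 = 1477.75 kcal/day.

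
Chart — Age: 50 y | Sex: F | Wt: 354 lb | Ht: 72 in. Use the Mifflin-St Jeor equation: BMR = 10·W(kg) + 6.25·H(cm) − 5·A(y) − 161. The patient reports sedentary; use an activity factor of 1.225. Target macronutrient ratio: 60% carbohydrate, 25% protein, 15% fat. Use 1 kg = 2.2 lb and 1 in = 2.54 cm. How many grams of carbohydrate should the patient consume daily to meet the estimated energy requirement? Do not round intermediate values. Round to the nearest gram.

430 g/day

Convert to metric: weight = 354 ÷ 2.2 = 160.9091 kg; height = 72 × 2.54 = 182.88 cm.
Mifflin-St Jeor (female): BMR = 10(160.9091) + 6.25(182.88) − 5(50) − 161 = 1609.0909 + 1143 − 250 − 161 = 2341.0909 kcal/day.
TEE = 2341.0909 × 1.225 = 2867.8364 kcal/day.
Carbohydrate energy = 60% × 2867.8364 = 1720.7018 kcal.
Carbohydrate = 1720.7018 ÷ 4 kcal/g = 430.1755 g.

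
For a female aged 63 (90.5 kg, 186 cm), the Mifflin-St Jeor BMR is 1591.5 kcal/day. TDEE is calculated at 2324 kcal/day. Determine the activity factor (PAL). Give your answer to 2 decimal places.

1.46

Activity factor = TEE ÷ BMR = 2324 ÷ 1591.5 = 1.46.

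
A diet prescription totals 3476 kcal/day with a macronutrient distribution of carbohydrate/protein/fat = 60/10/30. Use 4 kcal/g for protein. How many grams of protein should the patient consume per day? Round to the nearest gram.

Protein energy = 10% × 3476 = 347.6 kcal.
At 4 kcal/g: 347.6 ÷ 4 = 86.9 g.

87 g/day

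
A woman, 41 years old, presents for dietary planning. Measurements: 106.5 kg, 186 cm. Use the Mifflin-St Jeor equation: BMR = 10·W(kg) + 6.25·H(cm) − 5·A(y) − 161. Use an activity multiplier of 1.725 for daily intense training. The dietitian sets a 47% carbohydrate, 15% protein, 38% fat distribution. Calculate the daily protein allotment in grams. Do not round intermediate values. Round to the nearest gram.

120 g/day

Mifflin-St Jeor (female): BMR = 10(106.5) + 6.25(186) − 5(41) − 161 = 1065 + 1162.5 − 205 − 161 = 1861.5 kcal/day.
TEE = 1861.5 × 1.725 = 3211.0875 kcal/day.
Protein energy = 15% × 3211.0875 = 481.6631 kcal.
Protein = 481.6631 ÷ 4 kcal/g = 120.4158 g.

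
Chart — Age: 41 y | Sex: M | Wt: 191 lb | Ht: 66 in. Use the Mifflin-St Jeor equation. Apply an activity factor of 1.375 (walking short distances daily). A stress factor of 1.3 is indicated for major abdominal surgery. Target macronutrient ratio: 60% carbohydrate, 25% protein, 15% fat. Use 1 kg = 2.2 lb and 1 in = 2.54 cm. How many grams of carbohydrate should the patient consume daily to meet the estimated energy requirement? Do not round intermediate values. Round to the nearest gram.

Convert to metric: weight = 191 ÷ 2.2 = 86.8182 kg; height = 66 × 2.54 = 167.64 cm.
Mifflin-St Jeor (male): BMR = 10(86.8182) + 6.25(167.64) − 5(41) + 5 = 868.1818 + 1047.75 − 205 + 5 = 1715.9318 kcal/day.
TEE = 1715.9318 × 1.375 = 2359.4063 kcal/day.
With stress factor 1.3: 2359.4063 × 1.3 = 3067.2281 kcal/day.
Carbohydrate energy = 60% × 3067.2281 = 1840.3369 kcal.
Carbohydrate = 1840.3369 ÷ 4 kcal/g = 460.0842 g.

460 g/day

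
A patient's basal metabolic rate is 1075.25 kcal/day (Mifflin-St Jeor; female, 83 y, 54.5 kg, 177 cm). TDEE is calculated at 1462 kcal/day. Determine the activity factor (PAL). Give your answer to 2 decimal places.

Activity factor = TEE ÷ BMR = 1462 ÷ 1075.25 = 1.36.

1.36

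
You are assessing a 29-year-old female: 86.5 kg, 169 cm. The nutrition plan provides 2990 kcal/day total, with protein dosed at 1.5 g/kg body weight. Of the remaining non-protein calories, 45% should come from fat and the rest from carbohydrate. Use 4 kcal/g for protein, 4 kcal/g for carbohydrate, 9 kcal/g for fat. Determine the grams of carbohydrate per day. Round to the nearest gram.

Protein = 1.5 × 86.5 = 129.75 g → 129.75 × 4 = 519 kcal.
Non-protein calories = 2990 − 519 = 2471 kcal.
Fat: 45% × 2471 = 1111.95 kcal; carbohydrate: 1359.05 kcal.
Carbohydrate: 1359.05 kcal ÷ 4 kcal/g = 339.7625 g.

340 g/day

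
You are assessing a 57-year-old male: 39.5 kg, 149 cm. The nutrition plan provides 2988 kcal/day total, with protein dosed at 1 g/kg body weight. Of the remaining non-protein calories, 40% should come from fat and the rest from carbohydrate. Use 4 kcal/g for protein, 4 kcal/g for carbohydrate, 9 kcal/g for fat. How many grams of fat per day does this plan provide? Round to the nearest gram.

126 g/day

Protein = 1 × 39.5 = 39.5 g → 39.5 × 4 = 158 kcal.
Non-protein calories = 2988 − 158 = 2830 kcal.
Fat: 40% × 2830 = 1132 kcal; carbohydrate: 1698 kcal.
Fat: 1132 kcal ÷ 9 kcal/g = 125.7778 g.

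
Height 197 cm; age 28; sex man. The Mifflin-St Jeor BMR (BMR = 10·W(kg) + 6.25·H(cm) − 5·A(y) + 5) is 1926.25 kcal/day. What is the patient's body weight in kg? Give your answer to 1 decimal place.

1926.25 = 10·W + 6.25(197) − 5(28) + 5
10·W = 1926.25 − 1096.25 = 830, so W = 83 kg.

83.0 kg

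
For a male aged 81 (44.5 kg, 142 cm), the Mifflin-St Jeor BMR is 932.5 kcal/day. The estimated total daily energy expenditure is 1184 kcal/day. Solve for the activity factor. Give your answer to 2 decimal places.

Activity factor = TEE ÷ BMR = 1184 ÷ 932.5 = 1.27.

1.27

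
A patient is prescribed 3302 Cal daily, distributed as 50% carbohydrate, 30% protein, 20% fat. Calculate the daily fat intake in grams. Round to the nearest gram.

73 g/day

Fat energy = 20% × 3302 = 660.4 kcal.
At 9 kcal/g: 660.4 ÷ 9 = 73.3778 g.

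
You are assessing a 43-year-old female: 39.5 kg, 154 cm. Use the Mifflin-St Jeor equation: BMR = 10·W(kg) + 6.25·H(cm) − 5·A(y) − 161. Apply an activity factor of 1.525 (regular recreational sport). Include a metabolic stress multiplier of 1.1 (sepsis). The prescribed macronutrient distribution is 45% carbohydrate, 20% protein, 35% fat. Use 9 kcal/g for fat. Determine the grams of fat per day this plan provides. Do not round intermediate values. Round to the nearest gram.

Mifflin-St Jeor (female): BMR = 10(39.5) + 6.25(154) − 5(43) − 161 = 395 + 962.5 − 215 − 161 = 981.5 kcal/day.
TEE = 981.5 × 1.525 = 1496.7875 kcal/day.
With stress factor 1.1: 1496.7875 × 1.1 = 1646.4663 kcal/day.
Fat energy = 35% × 1646.4663 = 576.2632 kcal.
Fat = 576.2632 ÷ 9 kcal/g = 64.0292 g.

64 g/day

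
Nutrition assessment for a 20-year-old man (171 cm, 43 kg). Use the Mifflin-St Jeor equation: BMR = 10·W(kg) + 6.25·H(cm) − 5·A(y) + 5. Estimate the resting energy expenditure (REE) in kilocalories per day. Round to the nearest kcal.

Mifflin-St Jeor (male): BMR = 10(43) + 6.25(171) − 5(20) + 5 = 430 + 1068.75 − 100 + 5 = 1403.75 kcal/day.

1404 kilocalories per day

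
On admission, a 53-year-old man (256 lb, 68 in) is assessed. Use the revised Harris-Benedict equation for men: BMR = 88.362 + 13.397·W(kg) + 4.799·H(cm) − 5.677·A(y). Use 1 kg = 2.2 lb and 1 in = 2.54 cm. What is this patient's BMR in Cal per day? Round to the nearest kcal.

Convert to metric: weight = 256 ÷ 2.2 = 116.3636 kg; height = 68 × 2.54 = 172.72 cm.
Harris-Benedict: BMR = 88.362 + 13.397(116.3636) + 4.799(172.72) − 5.677(53) = 2175.2879 kcal/day.

2175 Cal per day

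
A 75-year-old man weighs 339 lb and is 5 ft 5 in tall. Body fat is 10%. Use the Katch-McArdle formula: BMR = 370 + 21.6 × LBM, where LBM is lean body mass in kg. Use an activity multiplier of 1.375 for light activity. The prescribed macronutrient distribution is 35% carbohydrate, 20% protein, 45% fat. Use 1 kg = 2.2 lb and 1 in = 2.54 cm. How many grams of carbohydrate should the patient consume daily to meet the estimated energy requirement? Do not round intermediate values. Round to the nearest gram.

405 g/day

Convert to metric: weight = 339 ÷ 2.2 = 154.0909 kg; height = (5×12 + 5) × 2.54 = 65 × 2.54 = 165.1 cm.
LBM = 154.0909 × (1 − 0.1) = 138.6818 kg. Katch-McArdle: BMR = 370 + 21.6 × 138.6818 = 3365.5273 kcal/day.
TEE = 3365.5273 × 1.375 = 4627.6 kcal/day.
Carbohydrate energy = 35% × 4627.6 = 1619.66 kcal.
Carbohydrate = 1619.66 ÷ 4 kcal/g = 404.915 g.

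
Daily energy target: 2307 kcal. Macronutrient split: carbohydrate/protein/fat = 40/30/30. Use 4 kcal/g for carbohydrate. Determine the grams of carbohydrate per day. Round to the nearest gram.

231 g/day

Carbohydrate energy = 40% × 2307 = 922.8 kcal.
At 4 kcal/g: 922.8 ÷ 4 = 230.7 g.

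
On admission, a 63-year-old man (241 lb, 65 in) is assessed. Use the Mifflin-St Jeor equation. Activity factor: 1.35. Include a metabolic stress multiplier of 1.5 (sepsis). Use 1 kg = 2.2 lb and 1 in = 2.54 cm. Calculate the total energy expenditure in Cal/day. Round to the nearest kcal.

Convert to metric: weight = 241 ÷ 2.2 = 109.5455 kg; height = 65 × 2.54 = 165.1 cm.
Mifflin-St Jeor (male): BMR = 10(109.5455) + 6.25(165.1) − 5(63) + 5 = 1095.4545 + 1031.875 − 315 + 5 = 1817.3295 kcal/day.
TEE = BMR × activity factor = 1817.3295 × 1.35 = 2453.3949 kcal/day.
Apply stress factor: 2453.3949 × 1.5 = 3680.0923 kcal/day.

3680 Cal/day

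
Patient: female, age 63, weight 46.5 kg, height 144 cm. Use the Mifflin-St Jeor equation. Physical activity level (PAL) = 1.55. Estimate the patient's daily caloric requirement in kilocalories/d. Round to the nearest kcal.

Mifflin-St Jeor (female): BMR = 10(46.5) + 6.25(144) − 5(63) − 161 = 465 + 900 − 315 − 161 = 889 kcal/day.
TEE = BMR × activity factor = 889 × 1.55 = 1377.95 kcal/day.

1378 kilocalories/d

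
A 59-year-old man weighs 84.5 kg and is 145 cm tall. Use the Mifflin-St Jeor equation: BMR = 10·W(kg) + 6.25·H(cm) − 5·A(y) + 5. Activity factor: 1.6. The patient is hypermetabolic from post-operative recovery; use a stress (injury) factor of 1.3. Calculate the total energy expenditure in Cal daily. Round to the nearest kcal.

3039 Cal daily

Mifflin-St Jeor (male): BMR = 10(84.5) + 6.25(145) − 5(59) + 5 = 845 + 906.25 − 295 + 5 = 1461.25 kcal/day.
TEE = BMR × activity factor = 1461.25 × 1.6 = 2338 kcal/day.
Apply stress factor: 2338 × 1.3 = 3039.4 kcal/day.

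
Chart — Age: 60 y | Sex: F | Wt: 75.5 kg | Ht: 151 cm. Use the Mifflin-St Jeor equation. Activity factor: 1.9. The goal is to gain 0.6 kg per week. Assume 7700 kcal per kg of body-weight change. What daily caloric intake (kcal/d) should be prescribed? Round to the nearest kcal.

Mifflin-St Jeor (female): BMR = 10(75.5) + 6.25(151) − 5(60) − 161 = 755 + 943.75 − 300 − 161 = 1237.75 kcal/day.
TEE = 1237.75 × 1.9 = 2351.725 kcal/day.
Required daily surplus = 0.6 × 7700 ÷ 7 = 660 kcal/day.
Target intake = 2351.725 + 660 = 3011.725 kcal/day.

3012 kcal/d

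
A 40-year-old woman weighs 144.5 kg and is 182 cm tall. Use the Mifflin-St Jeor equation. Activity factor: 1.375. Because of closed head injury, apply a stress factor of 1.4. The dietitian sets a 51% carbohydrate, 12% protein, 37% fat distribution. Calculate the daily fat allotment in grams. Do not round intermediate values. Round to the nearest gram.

Mifflin-St Jeor (female): BMR = 10(144.5) + 6.25(182) − 5(40) − 161 = 1445 + 1137.5 − 200 − 161 = 2221.5 kcal/day.
TEE = 2221.5 × 1.375 = 3054.5625 kcal/day.
With stress factor 1.4: 3054.5625 × 1.4 = 4276.3875 kcal/day.
Fat energy = 37% × 4276.3875 = 1582.2634 kcal.
Fat = 1582.2634 ÷ 9 kcal/g = 175.807 g.

176 g/day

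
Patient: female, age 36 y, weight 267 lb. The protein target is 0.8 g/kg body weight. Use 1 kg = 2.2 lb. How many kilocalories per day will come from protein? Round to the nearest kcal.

Weight in kg = 267 ÷ 2.2 = 121.3636 kg.
Protein = 0.8 g/kg × 121.3636 kg = 97.0909 g/day.
Protein energy = 97.0909 g × 4 kcal/g = 388.3636 kcal/day.

388 kcal/day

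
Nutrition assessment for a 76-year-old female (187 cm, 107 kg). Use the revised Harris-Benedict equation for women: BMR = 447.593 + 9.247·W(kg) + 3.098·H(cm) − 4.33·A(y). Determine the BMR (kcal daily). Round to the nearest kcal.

1687 kcal daily

Harris-Benedict: BMR = 447.593 + 9.247(107) + 3.098(187) − 4.33(76) = 1687.268 kcal/day.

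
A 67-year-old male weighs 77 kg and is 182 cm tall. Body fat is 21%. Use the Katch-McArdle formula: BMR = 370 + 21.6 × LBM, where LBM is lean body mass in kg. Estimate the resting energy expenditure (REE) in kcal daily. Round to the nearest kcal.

LBM = 77 × (1 − 0.21) = 60.83 kg. Katch-McArdle: BMR = 370 + 21.6 × 60.83 = 1683.928 kcal/day.

1684 kcal daily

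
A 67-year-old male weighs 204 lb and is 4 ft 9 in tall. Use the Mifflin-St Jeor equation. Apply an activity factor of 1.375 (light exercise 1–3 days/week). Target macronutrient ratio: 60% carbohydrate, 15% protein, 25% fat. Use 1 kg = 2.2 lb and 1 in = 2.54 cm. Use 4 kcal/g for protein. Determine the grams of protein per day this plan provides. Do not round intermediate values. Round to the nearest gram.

Convert to metric: weight = 204 ÷ 2.2 = 92.7273 kg; height = (4×12 + 9) × 2.54 = 57 × 2.54 = 144.78 cm.
Mifflin-St Jeor (male): BMR = 10(92.7273) + 6.25(144.78) − 5(67) + 5 = 927.2727 + 904.875 − 335 + 5 = 1502.1477 kcal/day.
TEE = 1502.1477 × 1.375 = 2065.4531 kcal/day.
Protein energy = 15% × 2065.4531 = 309.818 kcal.
Protein = 309.818 ÷ 4 kcal/g = 77.4545 g.

77 g/day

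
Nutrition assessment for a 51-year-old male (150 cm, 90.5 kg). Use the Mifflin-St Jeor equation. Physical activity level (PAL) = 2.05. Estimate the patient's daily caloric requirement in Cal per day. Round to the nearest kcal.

3265 Cal per day

Mifflin-St Jeor (male): BMR = 10(90.5) + 6.25(150) − 5(51) + 5 = 905 + 937.5 − 255 + 5 = 1592.5 kcal/day.
TEE = BMR × activity factor = 1592.5 × 2.05 = 3264.625 kcal/day.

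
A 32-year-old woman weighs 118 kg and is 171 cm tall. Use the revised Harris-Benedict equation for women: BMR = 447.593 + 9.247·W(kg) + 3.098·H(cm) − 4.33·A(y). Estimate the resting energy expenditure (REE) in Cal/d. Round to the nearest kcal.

Harris-Benedict: BMR = 447.593 + 9.247(118) + 3.098(171) − 4.33(32) = 1929.937 kcal/day.

1930 Cal/d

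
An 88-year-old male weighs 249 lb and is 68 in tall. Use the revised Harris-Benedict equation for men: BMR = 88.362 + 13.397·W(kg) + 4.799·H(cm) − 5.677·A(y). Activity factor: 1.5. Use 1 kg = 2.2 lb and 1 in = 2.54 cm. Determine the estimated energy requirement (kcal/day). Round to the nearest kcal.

Convert to metric: weight = 249 ÷ 2.2 = 113.1818 kg; height = 68 × 2.54 = 172.72 cm.
Harris-Benedict: BMR = 88.362 + 13.397(113.1818) + 4.799(172.72) − 5.677(88) = 1933.9661 kcal/day.
TEE = BMR × activity factor = 1933.9661 × 1.5 = 2900.9491 kcal/day.

2901 kcal/day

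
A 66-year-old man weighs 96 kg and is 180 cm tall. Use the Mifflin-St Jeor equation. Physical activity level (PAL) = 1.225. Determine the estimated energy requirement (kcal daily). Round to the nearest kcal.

Mifflin-St Jeor (male): BMR = 10(96) + 6.25(180) − 5(66) + 5 = 960 + 1125 − 330 + 5 = 1760 kcal/day.
TEE = BMR × activity factor = 1760 × 1.225 = 2156 kcal/day.

2156 kcal daily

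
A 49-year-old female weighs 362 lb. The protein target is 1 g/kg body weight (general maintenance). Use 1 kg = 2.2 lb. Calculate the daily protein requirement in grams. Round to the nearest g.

165 g/day

Weight in kg = 362 ÷ 2.2 = 164.5455 kg.
Protein = 1 g/kg × 164.5455 kg = 164.5455 g/day.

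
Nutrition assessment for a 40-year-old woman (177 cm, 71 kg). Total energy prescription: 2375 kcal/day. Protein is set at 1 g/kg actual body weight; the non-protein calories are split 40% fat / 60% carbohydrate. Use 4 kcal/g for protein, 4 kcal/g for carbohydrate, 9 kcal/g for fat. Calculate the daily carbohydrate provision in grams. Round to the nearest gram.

Protein = 1 × 71 = 71 g → 71 × 4 = 284 kcal.
Non-protein calories = 2375 − 284 = 2091 kcal.
Fat: 40% × 2091 = 836.4 kcal; carbohydrate: 1254.6 kcal.
Carbohydrate: 1254.6 kcal ÷ 4 kcal/g = 313.65 g.

314 g/day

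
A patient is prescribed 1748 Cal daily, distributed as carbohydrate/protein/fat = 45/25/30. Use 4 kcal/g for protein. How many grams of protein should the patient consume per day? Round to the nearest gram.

Protein energy = 25% × 1748 = 437 kcal.
At 4 kcal/g: 437 ÷ 4 = 109.25 g.

109 g/day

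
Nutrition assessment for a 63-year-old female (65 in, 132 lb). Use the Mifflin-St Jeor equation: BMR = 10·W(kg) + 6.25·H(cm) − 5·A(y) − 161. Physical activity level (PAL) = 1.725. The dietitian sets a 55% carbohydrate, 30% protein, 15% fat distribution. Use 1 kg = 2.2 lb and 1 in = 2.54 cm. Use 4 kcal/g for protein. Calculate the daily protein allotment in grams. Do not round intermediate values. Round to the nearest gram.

150 g/day

Convert to metric: weight = 132 ÷ 2.2 = 60 kg; height = 65 × 2.54 = 165.1 cm.
Mifflin-St Jeor (female): BMR = 10(60) + 6.25(165.1) − 5(63) − 161 = 600 + 1031.875 − 315 − 161 = 1155.875 kcal/day.
TEE = 1155.875 × 1.725 = 1993.8844 kcal/day.
Protein energy = 30% × 1993.8844 = 598.1653 kcal.
Protein = 598.1653 ÷ 4 kcal/g = 149.5413 g.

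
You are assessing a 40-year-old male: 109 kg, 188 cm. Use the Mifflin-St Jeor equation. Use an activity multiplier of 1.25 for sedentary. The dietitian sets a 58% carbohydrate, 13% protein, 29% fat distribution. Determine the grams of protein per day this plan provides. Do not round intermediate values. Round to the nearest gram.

Mifflin-St Jeor (male): BMR = 10(109) + 6.25(188) − 5(40) + 5 = 1090 + 1175 − 200 + 5 = 2070 kcal/day.
TEE = 2070 × 1.25 = 2587.5 kcal/day.
Protein energy = 13% × 2587.5 = 336.375 kcal.
Protein = 336.375 ÷ 4 kcal/g = 84.0938 g.

84 g/day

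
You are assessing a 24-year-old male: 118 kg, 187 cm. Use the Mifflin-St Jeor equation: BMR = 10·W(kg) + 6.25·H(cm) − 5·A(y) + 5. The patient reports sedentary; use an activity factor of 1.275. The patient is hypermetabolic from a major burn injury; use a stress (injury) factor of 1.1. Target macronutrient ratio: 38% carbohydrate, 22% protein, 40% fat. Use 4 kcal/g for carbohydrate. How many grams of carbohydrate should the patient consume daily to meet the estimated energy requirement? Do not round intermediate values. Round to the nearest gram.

Mifflin-St Jeor (male): BMR = 10(118) + 6.25(187) − 5(24) + 5 = 1180 + 1168.75 − 120 + 5 = 2233.75 kcal/day.
TEE = 2233.75 × 1.275 = 2848.0313 kcal/day.
With stress factor 1.1: 2848.0313 × 1.1 = 3132.8344 kcal/day.
Carbohydrate energy = 38% × 3132.8344 = 1190.4771 kcal.
Carbohydrate = 1190.4771 ÷ 4 kcal/g = 297.6193 g.

298 g/day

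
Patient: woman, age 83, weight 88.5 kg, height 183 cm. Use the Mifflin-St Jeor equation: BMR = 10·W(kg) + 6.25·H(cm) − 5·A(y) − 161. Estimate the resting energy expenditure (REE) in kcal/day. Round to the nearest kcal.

Mifflin-St Jeor (female): BMR = 10(88.5) + 6.25(183) − 5(83) − 161 = 885 + 1143.75 − 415 − 161 = 1452.75 kcal/day.

1453 kcal/day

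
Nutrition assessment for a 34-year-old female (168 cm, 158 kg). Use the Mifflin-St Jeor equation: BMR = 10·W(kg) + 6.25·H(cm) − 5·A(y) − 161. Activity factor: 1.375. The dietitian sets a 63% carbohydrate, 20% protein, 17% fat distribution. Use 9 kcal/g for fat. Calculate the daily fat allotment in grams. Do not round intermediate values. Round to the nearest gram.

Mifflin-St Jeor (female): BMR = 10(158) + 6.25(168) − 5(34) − 161 = 1580 + 1050 − 170 − 161 = 2299 kcal/day.
TEE = 2299 × 1.375 = 3161.125 kcal/day.
Fat energy = 17% × 3161.125 = 537.3913 kcal.
Fat = 537.3913 ÷ 9 kcal/g = 59.7101 g.

60 g/day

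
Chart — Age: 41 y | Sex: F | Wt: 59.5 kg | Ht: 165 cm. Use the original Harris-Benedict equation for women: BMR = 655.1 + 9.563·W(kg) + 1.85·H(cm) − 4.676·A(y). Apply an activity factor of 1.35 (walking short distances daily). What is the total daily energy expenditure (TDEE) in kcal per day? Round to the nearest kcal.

1806 kcal per day

Harris-Benedict: BMR = 655.1 + 9.563(59.5) + 1.85(165) − 4.676(41) = 1337.6325 kcal/day.
TEE = BMR × activity factor = 1337.6325 × 1.35 = 1805.8039 kcal/day.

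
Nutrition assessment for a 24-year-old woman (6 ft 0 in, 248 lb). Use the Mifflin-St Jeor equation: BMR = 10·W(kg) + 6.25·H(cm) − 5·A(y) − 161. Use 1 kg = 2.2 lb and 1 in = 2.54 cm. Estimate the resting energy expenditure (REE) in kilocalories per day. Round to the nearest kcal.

Convert to metric: weight = 248 ÷ 2.2 = 112.7273 kg; height = (6×12 + 0) × 2.54 = 72 × 2.54 = 182.88 cm.
Mifflin-St Jeor (female): BMR = 10(112.7273) + 6.25(182.88) − 5(24) − 161 = 1127.2727 + 1143 − 120 − 161 = 1989.2727 kcal/day.

1989 kilocalories per day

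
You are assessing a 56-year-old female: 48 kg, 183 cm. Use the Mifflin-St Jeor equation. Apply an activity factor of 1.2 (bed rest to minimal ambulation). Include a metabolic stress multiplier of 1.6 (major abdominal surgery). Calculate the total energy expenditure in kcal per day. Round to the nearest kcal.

Mifflin-St Jeor (female): BMR = 10(48) + 6.25(183) − 5(56) − 161 = 480 + 1143.75 − 280 − 161 = 1182.75 kcal/day.
TEE = BMR × activity factor = 1182.75 × 1.2 = 1419.3 kcal/day.
Apply stress factor: 1419.3 × 1.6 = 2270.88 kcal/day.

2271 kcal per day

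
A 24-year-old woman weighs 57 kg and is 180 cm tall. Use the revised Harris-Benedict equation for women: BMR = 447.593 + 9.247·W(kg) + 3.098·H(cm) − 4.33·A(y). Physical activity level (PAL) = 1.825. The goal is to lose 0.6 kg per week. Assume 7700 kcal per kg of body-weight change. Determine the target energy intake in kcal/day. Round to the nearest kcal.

Harris-Benedict: BMR = 447.593 + 9.247(57) + 3.098(180) − 4.33(24) = 1428.392 kcal/day.
TEE = 1428.392 × 1.825 = 2606.8154 kcal/day.
Required daily deficit = 0.6 × 7700 ÷ 7 = 660 kcal/day.
Target intake = 2606.8154 − 660 = 1946.8154 kcal/day.

1947 kcal/day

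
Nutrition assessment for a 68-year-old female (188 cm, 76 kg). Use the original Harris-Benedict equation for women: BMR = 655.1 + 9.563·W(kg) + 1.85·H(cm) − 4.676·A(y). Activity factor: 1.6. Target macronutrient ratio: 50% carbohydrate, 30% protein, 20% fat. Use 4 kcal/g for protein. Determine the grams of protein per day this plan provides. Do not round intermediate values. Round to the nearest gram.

169 g/day

Harris-Benedict: BMR = 655.1 + 9.563(76) + 1.85(188) − 4.676(68) = 1411.72 kcal/day.
TEE = 1411.72 × 1.6 = 2258.752 kcal/day.
Protein energy = 30% × 2258.752 = 677.6256 kcal.
Protein = 677.6256 ÷ 4 kcal/g = 169.4064 g.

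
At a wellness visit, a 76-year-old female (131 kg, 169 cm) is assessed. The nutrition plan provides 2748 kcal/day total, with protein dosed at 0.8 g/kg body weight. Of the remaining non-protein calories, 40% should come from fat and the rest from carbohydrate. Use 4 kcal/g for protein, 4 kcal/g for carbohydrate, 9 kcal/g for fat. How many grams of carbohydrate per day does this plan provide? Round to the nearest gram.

349 g/day

Protein = 0.8 × 131 = 104.8 g → 104.8 × 4 = 419.2 kcal.
Non-protein calories = 2748 − 419.2 = 2328.8 kcal.
Fat: 40% × 2328.8 = 931.52 kcal; carbohydrate: 1397.28 kcal.
Carbohydrate: 1397.28 kcal ÷ 4 kcal/g = 349.32 g.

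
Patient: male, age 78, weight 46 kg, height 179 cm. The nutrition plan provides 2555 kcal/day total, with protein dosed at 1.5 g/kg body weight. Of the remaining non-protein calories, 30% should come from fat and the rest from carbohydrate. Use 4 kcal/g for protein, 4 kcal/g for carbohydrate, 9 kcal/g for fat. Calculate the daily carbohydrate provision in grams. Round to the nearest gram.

Protein = 1.5 × 46 = 69 g → 69 × 4 = 276 kcal.
Non-protein calories = 2555 − 276 = 2279 kcal.
Fat: 30% × 2279 = 683.7 kcal; carbohydrate: 1595.3 kcal.
Carbohydrate: 1595.3 kcal ÷ 4 kcal/g = 398.825 g.

399 g/day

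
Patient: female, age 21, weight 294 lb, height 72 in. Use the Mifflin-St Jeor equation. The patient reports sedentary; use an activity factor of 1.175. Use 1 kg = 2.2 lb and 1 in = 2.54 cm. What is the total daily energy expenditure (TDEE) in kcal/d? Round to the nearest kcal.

Convert to metric: weight = 294 ÷ 2.2 = 133.6364 kg; height = 72 × 2.54 = 182.88 cm.
Mifflin-St Jeor (female): BMR = 10(133.6364) + 6.25(182.88) − 5(21) − 161 = 1336.3636 + 1143 − 105 − 161 = 2213.3636 kcal/day.
TEE = BMR × activity factor = 2213.3636 × 1.175 = 2600.7023 kcal/day.

2601 kcal/d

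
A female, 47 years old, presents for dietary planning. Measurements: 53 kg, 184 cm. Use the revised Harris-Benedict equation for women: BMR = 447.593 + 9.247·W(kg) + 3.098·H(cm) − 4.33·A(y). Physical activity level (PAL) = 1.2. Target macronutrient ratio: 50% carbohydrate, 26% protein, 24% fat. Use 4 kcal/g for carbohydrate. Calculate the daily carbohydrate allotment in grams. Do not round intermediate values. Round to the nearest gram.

196 g/day

Harris-Benedict: BMR = 447.593 + 9.247(53) + 3.098(184) − 4.33(47) = 1304.206 kcal/day.
TEE = 1304.206 × 1.2 = 1565.0472 kcal/day.
Carbohydrate energy = 50% × 1565.0472 = 782.5236 kcal.
Carbohydrate = 782.5236 ÷ 4 kcal/g = 195.6309 g.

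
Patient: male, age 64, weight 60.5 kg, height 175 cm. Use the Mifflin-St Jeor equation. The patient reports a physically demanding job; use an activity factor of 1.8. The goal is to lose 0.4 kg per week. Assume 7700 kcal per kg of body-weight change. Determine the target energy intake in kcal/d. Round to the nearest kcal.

2051 kcal/d

Mifflin-St Jeor (male): BMR = 10(60.5) + 6.25(175) − 5(64) + 5 = 605 + 1093.75 − 320 + 5 = 1383.75 kcal/day.
TEE = 1383.75 × 1.8 = 2490.75 kcal/day.
Required daily deficit = 0.4 × 7700 ÷ 7 = 440 kcal/day.
Target intake = 2490.75 − 440 = 2050.75 kcal/day.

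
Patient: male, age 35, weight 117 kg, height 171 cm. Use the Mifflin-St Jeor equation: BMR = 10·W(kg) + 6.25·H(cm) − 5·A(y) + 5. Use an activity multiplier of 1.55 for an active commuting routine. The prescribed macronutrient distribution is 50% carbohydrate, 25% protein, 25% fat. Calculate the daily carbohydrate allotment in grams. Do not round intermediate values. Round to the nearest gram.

Mifflin-St Jeor (male): BMR = 10(117) + 6.25(171) − 5(35) + 5 = 1170 + 1068.75 − 175 + 5 = 2068.75 kcal/day.
TEE = 2068.75 × 1.55 = 3206.5625 kcal/day.
Carbohydrate energy = 50% × 3206.5625 = 1603.2813 kcal.
Carbohydrate = 1603.2813 ÷ 4 kcal/g = 400.8203 g.

401 g/day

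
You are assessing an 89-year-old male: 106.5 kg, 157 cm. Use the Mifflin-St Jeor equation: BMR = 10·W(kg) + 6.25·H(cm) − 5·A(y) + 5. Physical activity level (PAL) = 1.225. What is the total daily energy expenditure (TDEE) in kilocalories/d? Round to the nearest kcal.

Mifflin-St Jeor (male): BMR = 10(106.5) + 6.25(157) − 5(89) + 5 = 1065 + 981.25 − 445 + 5 = 1606.25 kcal/day.
TEE = BMR × activity factor = 1606.25 × 1.225 = 1967.6563 kcal/day.

1968 kilocalories/d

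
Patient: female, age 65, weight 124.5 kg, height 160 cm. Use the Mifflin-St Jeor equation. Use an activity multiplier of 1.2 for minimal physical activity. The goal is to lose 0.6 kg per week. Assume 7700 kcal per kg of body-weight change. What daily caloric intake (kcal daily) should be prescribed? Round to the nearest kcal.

Mifflin-St Jeor (female): BMR = 10(124.5) + 6.25(160) − 5(65) − 161 = 1245 + 1000 − 325 − 161 = 1759 kcal/day.
TEE = 1759 × 1.2 = 2110.8 kcal/day.
Required daily deficit = 0.6 × 7700 ÷ 7 = 660 kcal/day.
Target intake = 2110.8 − 660 = 1450.8 kcal/day.

1451 kcal daily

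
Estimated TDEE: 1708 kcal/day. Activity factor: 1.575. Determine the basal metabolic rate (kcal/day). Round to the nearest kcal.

BMR = TEE ÷ activity factor = 1708 ÷ 1.575 = 1084.4444 kcal/day.

1084 kcal/day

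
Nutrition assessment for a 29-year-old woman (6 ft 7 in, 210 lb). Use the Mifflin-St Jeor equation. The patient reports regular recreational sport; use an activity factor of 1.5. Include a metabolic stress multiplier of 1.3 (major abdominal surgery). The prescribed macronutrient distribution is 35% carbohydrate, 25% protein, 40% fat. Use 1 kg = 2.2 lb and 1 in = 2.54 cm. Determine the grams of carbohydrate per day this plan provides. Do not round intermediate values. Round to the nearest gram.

Convert to metric: weight = 210 ÷ 2.2 = 95.4545 kg; height = (6×12 + 7) × 2.54 = 79 × 2.54 = 200.66 cm.
Mifflin-St Jeor (female): BMR = 10(95.4545) + 6.25(200.66) − 5(29) − 161 = 954.5455 + 1254.125 − 145 − 161 = 1902.6705 kcal/day.
TEE = 1902.6705 × 1.5 = 2854.0057 kcal/day.
With stress factor 1.3: 2854.0057 × 1.3 = 3710.2074 kcal/day.
Carbohydrate energy = 35% × 3710.2074 = 1298.5726 kcal.
Carbohydrate = 1298.5726 ÷ 4 kcal/g = 324.6431 g.

325 g/day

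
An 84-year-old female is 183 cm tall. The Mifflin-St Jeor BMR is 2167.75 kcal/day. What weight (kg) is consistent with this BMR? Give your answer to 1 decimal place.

160.5 kg

2167.75 = 10·W + 6.25(183) − 5(84) − 161
10·W = 2167.75 − 562.75 = 1605, so W = 160.5 kg.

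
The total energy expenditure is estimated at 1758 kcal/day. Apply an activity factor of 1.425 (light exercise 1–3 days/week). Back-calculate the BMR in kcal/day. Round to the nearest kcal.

1234 kcal/day

BMR = TEE ÷ activity factor = 1758 ÷ 1.425 = 1233.6842 kcal/day.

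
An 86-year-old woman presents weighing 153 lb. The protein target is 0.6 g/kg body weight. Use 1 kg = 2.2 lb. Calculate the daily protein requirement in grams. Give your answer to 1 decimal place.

41.7 g/day

Weight in kg = 153 ÷ 2.2 = 69.5455 kg.
Protein = 0.6 g/kg × 69.5455 kg = 41.7273 g/day.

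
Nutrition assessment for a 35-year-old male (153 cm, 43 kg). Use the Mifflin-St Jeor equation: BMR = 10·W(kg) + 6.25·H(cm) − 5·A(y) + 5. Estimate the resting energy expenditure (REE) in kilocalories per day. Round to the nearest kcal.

Mifflin-St Jeor (male): BMR = 10(43) + 6.25(153) − 5(35) + 5 = 430 + 956.25 − 175 + 5 = 1216.25 kcal/day.

1216 kilocalories per day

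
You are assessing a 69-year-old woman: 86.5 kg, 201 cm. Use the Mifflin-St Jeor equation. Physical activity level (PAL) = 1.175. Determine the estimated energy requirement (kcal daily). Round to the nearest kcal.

Mifflin-St Jeor (female): BMR = 10(86.5) + 6.25(201) − 5(69) − 161 = 865 + 1256.25 − 345 − 161 = 1615.25 kcal/day.
TEE = BMR × activity factor = 1615.25 × 1.175 = 1897.9188 kcal/day.

1898 kcal daily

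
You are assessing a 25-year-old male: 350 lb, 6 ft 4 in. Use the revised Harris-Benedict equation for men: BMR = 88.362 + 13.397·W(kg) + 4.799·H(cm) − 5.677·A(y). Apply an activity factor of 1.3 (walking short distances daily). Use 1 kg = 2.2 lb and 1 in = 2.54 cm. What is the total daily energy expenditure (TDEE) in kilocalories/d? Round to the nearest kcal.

Convert to metric: weight = 350 ÷ 2.2 = 159.0909 kg; height = (6×12 + 4) × 2.54 = 76 × 2.54 = 193.04 cm.
Harris-Benedict: BMR = 88.362 + 13.397(159.0909) + 4.799(193.04) − 5.677(25) = 3004.1769 kcal/day.
TEE = BMR × activity factor = 3004.1769 × 1.3 = 3905.4299 kcal/day.

3905 kilocalories/d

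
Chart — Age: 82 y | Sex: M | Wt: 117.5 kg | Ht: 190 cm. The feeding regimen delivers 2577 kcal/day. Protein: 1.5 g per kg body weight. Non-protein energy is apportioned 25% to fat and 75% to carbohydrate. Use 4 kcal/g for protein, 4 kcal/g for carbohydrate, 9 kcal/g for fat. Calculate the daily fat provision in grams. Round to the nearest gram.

Protein = 1.5 × 117.5 = 176.25 g → 176.25 × 4 = 705 kcal.
Non-protein calories = 2577 − 705 = 1872 kcal.
Fat: 25% × 1872 = 468 kcal; carbohydrate: 1404 kcal.
Fat: 468 kcal ÷ 9 kcal/g = 52 g.

52 g/day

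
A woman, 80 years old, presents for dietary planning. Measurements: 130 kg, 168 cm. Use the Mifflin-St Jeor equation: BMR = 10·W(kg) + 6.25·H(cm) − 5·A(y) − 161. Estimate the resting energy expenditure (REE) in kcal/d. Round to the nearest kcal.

Mifflin-St Jeor (female): BMR = 10(130) + 6.25(168) − 5(80) − 161 = 1300 + 1050 − 400 − 161 = 1789 kcal/day.

1789 kcal/d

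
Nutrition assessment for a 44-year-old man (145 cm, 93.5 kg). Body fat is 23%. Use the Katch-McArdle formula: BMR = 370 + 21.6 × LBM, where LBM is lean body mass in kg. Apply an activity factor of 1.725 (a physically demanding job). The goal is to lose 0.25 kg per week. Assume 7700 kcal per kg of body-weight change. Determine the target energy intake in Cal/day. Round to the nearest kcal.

3046 Cal/day

LBM = 93.5 × (1 − 0.23) = 71.995 kg. Katch-McArdle: BMR = 370 + 21.6 × 71.995 = 1925.092 kcal/day.
TEE = 1925.092 × 1.725 = 3320.7837 kcal/day.
Required daily deficit = 0.25 × 7700 ÷ 7 = 275 kcal/day.
Target intake = 3320.7837 − 275 = 3045.7837 kcal/day.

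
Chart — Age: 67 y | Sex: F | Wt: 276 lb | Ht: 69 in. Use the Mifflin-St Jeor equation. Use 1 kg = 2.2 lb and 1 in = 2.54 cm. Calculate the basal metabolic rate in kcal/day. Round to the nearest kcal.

Convert to metric: weight = 276 ÷ 2.2 = 125.4545 kg; height = 69 × 2.54 = 175.26 cm.
Mifflin-St Jeor (female): BMR = 10(125.4545) + 6.25(175.26) − 5(67) − 161 = 1254.5455 + 1095.375 − 335 − 161 = 1853.9205 kcal/day.

1854 kcal/day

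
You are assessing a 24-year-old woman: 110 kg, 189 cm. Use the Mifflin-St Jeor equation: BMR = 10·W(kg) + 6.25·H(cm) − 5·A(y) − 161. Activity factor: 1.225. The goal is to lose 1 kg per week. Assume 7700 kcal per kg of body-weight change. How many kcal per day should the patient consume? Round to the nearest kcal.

Mifflin-St Jeor (female): BMR = 10(110) + 6.25(189) − 5(24) − 161 = 1100 + 1181.25 − 120 − 161 = 2000.25 kcal/day.
TEE = 2000.25 × 1.225 = 2450.3063 kcal/day.
Required daily deficit = 1 × 7700 ÷ 7 = 1100 kcal/day.
Target intake = 2450.3063 − 1100 = 1350.3063 kcal/day.

1350 kcal per day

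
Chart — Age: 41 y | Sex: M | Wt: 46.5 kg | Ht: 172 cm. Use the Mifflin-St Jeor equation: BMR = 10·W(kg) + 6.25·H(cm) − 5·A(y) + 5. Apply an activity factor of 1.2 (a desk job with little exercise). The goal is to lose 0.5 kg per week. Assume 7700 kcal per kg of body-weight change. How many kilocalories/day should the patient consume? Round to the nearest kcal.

1058 kilocalories/day

Mifflin-St Jeor (male): BMR = 10(46.5) + 6.25(172) − 5(41) + 5 = 465 + 1075 − 205 + 5 = 1340 kcal/day.
TEE = 1340 × 1.2 = 1608 kcal/day.
Required daily deficit = 0.5 × 7700 ÷ 7 = 550 kcal/day.
Target intake = 1608 − 550 = 1058 kcal/day.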